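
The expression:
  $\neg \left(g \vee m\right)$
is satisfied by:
  {g: False, m: False}


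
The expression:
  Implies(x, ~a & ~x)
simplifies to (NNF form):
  ~x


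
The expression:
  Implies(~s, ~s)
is always true.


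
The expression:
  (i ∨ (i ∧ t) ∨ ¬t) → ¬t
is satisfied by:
  {t: False, i: False}
  {i: True, t: False}
  {t: True, i: False}


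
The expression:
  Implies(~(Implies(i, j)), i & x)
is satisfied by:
  {x: True, j: True, i: False}
  {x: True, j: False, i: False}
  {j: True, x: False, i: False}
  {x: False, j: False, i: False}
  {x: True, i: True, j: True}
  {x: True, i: True, j: False}
  {i: True, j: True, x: False}


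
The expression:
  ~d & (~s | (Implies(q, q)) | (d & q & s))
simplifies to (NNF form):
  ~d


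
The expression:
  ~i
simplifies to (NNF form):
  ~i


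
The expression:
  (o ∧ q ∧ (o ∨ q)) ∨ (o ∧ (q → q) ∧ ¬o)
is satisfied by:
  {o: True, q: True}


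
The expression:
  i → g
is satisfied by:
  {g: True, i: False}
  {i: False, g: False}
  {i: True, g: True}


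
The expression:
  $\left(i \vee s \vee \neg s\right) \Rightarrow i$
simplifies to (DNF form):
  $i$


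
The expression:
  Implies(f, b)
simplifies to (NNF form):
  b | ~f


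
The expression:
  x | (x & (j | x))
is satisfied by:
  {x: True}


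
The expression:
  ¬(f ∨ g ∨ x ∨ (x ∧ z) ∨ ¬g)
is never true.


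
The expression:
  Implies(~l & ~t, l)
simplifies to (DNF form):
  l | t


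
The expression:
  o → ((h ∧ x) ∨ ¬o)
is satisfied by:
  {h: True, x: True, o: False}
  {h: True, x: False, o: False}
  {x: True, h: False, o: False}
  {h: False, x: False, o: False}
  {o: True, h: True, x: True}


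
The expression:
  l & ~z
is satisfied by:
  {l: True, z: False}


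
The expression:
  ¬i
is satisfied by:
  {i: False}


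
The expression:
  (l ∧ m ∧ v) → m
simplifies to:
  True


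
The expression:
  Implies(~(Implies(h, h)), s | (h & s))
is always true.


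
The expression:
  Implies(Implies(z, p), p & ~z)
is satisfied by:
  {z: True, p: False}
  {p: True, z: False}


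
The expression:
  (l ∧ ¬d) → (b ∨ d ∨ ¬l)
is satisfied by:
  {b: True, d: True, l: False}
  {b: True, l: False, d: False}
  {d: True, l: False, b: False}
  {d: False, l: False, b: False}
  {b: True, d: True, l: True}
  {b: True, l: True, d: False}
  {d: True, l: True, b: False}


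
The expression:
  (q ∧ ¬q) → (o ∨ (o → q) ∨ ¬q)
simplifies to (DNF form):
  True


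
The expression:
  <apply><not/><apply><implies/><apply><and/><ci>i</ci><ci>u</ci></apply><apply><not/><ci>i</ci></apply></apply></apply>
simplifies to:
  <apply><and/><ci>i</ci><ci>u</ci></apply>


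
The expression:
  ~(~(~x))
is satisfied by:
  {x: False}


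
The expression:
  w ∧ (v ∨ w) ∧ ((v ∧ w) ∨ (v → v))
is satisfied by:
  {w: True}


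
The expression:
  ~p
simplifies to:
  ~p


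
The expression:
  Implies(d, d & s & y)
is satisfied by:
  {s: True, y: True, d: False}
  {s: True, y: False, d: False}
  {y: True, s: False, d: False}
  {s: False, y: False, d: False}
  {d: True, s: True, y: True}


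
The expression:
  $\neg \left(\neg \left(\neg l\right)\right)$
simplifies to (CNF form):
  $\neg l$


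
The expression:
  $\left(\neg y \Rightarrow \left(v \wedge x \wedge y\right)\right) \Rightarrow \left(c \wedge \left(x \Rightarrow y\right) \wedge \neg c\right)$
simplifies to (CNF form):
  $\neg y$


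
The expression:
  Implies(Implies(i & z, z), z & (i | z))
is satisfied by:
  {z: True}


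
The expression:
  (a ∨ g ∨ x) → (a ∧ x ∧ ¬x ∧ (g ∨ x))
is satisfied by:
  {x: False, g: False, a: False}


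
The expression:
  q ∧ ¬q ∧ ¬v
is never true.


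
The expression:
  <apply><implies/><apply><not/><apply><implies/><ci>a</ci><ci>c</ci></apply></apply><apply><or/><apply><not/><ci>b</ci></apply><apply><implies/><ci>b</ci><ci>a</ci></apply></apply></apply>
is always true.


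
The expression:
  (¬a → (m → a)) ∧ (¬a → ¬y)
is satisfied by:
  {a: True, m: False, y: False}
  {a: True, y: True, m: False}
  {a: True, m: True, y: False}
  {a: True, y: True, m: True}
  {y: False, m: False, a: False}


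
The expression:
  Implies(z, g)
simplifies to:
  g | ~z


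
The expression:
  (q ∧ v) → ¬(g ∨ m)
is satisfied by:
  {g: False, v: False, q: False, m: False}
  {m: True, g: False, v: False, q: False}
  {g: True, m: False, v: False, q: False}
  {m: True, g: True, v: False, q: False}
  {q: True, m: False, g: False, v: False}
  {m: True, q: True, g: False, v: False}
  {q: True, g: True, m: False, v: False}
  {m: True, q: True, g: True, v: False}
  {v: True, q: False, g: False, m: False}
  {v: True, m: True, q: False, g: False}
  {v: True, g: True, q: False, m: False}
  {m: True, v: True, g: True, q: False}
  {v: True, q: True, m: False, g: False}


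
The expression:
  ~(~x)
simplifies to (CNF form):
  x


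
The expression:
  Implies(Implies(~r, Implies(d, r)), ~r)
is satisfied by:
  {r: False}


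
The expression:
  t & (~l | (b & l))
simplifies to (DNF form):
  (b & t) | (t & ~l)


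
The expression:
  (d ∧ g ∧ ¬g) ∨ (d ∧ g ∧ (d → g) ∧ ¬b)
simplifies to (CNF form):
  d ∧ g ∧ ¬b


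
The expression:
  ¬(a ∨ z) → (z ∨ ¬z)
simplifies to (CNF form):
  True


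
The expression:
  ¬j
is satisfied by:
  {j: False}


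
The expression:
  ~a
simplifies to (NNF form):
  ~a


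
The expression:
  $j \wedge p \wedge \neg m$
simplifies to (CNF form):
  $j \wedge p \wedge \neg m$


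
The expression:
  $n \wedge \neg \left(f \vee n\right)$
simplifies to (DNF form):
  $\text{False}$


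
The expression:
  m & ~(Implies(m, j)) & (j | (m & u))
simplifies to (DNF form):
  m & u & ~j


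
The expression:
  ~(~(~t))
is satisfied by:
  {t: False}


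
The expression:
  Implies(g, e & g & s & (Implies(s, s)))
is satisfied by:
  {e: True, s: True, g: False}
  {e: True, s: False, g: False}
  {s: True, e: False, g: False}
  {e: False, s: False, g: False}
  {e: True, g: True, s: True}


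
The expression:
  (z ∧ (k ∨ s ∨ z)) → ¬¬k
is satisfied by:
  {k: True, z: False}
  {z: False, k: False}
  {z: True, k: True}


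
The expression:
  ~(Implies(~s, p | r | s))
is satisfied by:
  {p: False, r: False, s: False}


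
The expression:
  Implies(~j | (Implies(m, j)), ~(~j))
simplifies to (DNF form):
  j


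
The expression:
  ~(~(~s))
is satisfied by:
  {s: False}


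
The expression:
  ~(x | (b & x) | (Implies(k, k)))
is never true.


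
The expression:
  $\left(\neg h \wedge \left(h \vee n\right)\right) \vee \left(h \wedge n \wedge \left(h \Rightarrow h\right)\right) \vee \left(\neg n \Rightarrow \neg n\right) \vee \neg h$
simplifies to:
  $\text{True}$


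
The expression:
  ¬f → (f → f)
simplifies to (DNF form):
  True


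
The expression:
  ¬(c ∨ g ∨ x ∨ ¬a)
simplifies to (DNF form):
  a ∧ ¬c ∧ ¬g ∧ ¬x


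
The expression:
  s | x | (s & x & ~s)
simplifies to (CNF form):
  s | x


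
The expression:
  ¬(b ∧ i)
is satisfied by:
  {b: False, i: False}
  {i: True, b: False}
  {b: True, i: False}


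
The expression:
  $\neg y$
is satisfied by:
  {y: False}


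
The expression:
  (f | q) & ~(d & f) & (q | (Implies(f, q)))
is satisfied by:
  {q: True, d: False, f: False}
  {f: True, q: True, d: False}
  {d: True, q: True, f: False}


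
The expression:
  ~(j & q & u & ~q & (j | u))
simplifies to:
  True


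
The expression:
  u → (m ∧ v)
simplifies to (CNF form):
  (m ∨ ¬u) ∧ (v ∨ ¬u)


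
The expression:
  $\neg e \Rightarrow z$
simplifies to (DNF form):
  $e \vee z$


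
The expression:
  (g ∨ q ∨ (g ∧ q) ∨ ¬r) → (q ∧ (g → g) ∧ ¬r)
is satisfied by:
  {q: True, r: False, g: False}
  {q: True, g: True, r: False}
  {r: True, g: False, q: False}


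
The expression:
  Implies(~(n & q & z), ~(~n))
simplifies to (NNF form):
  n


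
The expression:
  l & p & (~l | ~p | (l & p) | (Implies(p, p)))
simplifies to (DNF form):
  l & p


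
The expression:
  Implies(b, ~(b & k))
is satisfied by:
  {k: False, b: False}
  {b: True, k: False}
  {k: True, b: False}


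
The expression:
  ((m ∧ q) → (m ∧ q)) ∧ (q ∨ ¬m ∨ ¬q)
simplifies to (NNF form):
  True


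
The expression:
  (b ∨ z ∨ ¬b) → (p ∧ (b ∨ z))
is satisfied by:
  {b: True, z: True, p: True}
  {b: True, p: True, z: False}
  {z: True, p: True, b: False}


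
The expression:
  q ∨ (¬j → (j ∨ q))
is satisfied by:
  {q: True, j: True}
  {q: True, j: False}
  {j: True, q: False}


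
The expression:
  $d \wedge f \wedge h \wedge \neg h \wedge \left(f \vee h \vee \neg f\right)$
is never true.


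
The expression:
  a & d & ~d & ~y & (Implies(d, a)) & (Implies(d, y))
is never true.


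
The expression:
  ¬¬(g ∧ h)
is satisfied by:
  {h: True, g: True}


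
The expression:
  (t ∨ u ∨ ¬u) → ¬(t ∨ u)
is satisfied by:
  {u: False, t: False}


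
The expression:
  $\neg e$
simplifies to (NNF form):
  $\neg e$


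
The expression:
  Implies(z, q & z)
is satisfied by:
  {q: True, z: False}
  {z: False, q: False}
  {z: True, q: True}


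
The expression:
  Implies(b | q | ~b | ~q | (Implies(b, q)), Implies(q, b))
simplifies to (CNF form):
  b | ~q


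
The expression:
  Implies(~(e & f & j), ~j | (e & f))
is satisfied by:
  {f: True, e: True, j: False}
  {f: True, e: False, j: False}
  {e: True, f: False, j: False}
  {f: False, e: False, j: False}
  {j: True, f: True, e: True}


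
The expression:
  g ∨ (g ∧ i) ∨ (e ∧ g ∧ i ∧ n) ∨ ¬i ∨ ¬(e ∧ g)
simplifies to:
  True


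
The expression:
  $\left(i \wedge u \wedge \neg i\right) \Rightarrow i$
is always true.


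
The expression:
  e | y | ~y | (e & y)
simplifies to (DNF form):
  True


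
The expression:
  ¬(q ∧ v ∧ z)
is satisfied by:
  {v: False, q: False, z: False}
  {z: True, v: False, q: False}
  {q: True, v: False, z: False}
  {z: True, q: True, v: False}
  {v: True, z: False, q: False}
  {z: True, v: True, q: False}
  {q: True, v: True, z: False}


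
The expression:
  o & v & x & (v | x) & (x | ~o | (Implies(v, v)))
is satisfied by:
  {x: True, o: True, v: True}


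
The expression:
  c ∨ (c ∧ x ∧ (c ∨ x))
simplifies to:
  c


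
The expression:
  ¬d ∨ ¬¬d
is always true.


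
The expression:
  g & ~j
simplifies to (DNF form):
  g & ~j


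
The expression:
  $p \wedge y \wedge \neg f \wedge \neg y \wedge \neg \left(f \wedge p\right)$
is never true.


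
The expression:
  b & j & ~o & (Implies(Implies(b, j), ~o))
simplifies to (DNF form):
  b & j & ~o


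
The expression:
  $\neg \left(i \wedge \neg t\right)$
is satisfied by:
  {t: True, i: False}
  {i: False, t: False}
  {i: True, t: True}


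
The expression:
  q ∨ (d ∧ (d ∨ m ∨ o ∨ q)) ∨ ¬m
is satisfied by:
  {d: True, q: True, m: False}
  {d: True, m: False, q: False}
  {q: True, m: False, d: False}
  {q: False, m: False, d: False}
  {d: True, q: True, m: True}
  {d: True, m: True, q: False}
  {q: True, m: True, d: False}


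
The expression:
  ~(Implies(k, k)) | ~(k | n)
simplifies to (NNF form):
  ~k & ~n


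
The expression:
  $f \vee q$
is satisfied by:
  {q: True, f: True}
  {q: True, f: False}
  {f: True, q: False}


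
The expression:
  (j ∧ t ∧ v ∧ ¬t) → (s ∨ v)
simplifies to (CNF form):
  True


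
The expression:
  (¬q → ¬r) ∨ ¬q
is always true.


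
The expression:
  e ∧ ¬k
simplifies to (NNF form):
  e ∧ ¬k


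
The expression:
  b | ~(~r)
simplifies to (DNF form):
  b | r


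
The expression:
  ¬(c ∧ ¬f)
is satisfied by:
  {f: True, c: False}
  {c: False, f: False}
  {c: True, f: True}


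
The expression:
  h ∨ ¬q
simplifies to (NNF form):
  h ∨ ¬q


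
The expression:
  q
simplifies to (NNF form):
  q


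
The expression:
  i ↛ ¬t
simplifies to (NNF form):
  i ∧ t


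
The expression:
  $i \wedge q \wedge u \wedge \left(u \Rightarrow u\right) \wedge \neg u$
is never true.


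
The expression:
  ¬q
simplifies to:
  ¬q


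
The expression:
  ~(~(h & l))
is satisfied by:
  {h: True, l: True}


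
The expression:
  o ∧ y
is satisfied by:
  {o: True, y: True}


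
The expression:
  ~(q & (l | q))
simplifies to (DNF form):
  ~q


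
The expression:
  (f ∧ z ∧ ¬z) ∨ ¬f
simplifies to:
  ¬f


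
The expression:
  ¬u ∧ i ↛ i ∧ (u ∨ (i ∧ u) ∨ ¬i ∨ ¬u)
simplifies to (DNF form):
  False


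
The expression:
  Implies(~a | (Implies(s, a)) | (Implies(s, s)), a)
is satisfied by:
  {a: True}


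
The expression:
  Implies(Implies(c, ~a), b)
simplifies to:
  b | (a & c)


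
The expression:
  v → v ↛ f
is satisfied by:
  {v: False, f: False}
  {f: True, v: False}
  {v: True, f: False}


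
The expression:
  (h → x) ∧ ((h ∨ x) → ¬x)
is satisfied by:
  {x: False, h: False}


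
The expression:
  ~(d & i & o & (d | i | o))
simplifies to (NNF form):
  ~d | ~i | ~o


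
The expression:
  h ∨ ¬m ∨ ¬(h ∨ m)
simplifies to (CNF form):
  h ∨ ¬m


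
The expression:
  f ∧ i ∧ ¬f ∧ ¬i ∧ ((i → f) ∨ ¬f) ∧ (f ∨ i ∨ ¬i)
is never true.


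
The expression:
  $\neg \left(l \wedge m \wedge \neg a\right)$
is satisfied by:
  {a: True, l: False, m: False}
  {l: False, m: False, a: False}
  {a: True, m: True, l: False}
  {m: True, l: False, a: False}
  {a: True, l: True, m: False}
  {l: True, a: False, m: False}
  {a: True, m: True, l: True}


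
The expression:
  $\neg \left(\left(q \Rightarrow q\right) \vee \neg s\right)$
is never true.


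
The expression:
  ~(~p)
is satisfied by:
  {p: True}


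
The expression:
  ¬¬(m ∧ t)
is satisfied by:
  {t: True, m: True}


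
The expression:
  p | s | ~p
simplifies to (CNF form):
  True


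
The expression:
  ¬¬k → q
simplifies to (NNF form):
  q ∨ ¬k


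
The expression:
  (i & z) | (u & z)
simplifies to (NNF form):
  z & (i | u)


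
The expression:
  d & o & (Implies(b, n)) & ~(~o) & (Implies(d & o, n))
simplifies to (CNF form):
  d & n & o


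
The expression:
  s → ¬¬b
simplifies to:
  b ∨ ¬s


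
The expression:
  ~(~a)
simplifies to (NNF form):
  a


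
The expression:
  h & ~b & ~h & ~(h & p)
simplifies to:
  False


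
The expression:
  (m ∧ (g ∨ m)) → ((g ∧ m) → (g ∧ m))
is always true.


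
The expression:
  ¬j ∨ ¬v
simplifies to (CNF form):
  ¬j ∨ ¬v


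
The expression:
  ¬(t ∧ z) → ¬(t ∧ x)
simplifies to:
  z ∨ ¬t ∨ ¬x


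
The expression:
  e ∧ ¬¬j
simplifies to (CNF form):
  e ∧ j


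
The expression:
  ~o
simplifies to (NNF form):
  ~o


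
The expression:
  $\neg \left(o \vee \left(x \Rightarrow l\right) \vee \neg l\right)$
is never true.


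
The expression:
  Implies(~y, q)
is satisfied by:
  {y: True, q: True}
  {y: True, q: False}
  {q: True, y: False}


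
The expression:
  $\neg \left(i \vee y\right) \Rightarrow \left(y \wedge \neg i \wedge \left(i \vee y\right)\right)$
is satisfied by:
  {i: True, y: True}
  {i: True, y: False}
  {y: True, i: False}


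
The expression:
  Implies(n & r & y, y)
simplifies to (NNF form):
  True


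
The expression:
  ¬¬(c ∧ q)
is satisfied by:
  {c: True, q: True}


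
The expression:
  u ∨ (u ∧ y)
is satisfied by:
  {u: True}


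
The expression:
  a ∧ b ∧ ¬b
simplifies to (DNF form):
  False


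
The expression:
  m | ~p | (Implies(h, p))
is always true.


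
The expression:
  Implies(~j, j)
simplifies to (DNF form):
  j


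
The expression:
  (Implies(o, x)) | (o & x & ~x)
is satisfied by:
  {x: True, o: False}
  {o: False, x: False}
  {o: True, x: True}


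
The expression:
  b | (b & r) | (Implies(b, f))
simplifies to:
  True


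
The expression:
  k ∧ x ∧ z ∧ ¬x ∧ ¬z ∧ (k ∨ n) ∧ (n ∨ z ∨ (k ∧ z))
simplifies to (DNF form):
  False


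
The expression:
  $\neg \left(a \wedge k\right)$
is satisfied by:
  {k: False, a: False}
  {a: True, k: False}
  {k: True, a: False}


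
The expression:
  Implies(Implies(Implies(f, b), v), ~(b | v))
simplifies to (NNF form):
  ~v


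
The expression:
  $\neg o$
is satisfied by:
  {o: False}


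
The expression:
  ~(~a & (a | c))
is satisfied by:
  {a: True, c: False}
  {c: False, a: False}
  {c: True, a: True}


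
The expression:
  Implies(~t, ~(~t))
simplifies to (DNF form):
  t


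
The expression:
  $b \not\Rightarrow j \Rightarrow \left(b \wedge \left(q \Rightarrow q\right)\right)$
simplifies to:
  $\text{True}$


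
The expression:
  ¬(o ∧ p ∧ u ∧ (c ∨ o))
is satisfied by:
  {u: False, o: False, p: False}
  {p: True, u: False, o: False}
  {o: True, u: False, p: False}
  {p: True, o: True, u: False}
  {u: True, p: False, o: False}
  {p: True, u: True, o: False}
  {o: True, u: True, p: False}


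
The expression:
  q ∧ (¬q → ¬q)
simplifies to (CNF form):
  q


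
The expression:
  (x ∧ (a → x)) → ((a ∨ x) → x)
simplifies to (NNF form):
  True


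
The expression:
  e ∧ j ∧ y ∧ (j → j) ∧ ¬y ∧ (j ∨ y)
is never true.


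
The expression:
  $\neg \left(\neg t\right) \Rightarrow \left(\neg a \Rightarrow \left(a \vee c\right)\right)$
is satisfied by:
  {a: True, c: True, t: False}
  {a: True, c: False, t: False}
  {c: True, a: False, t: False}
  {a: False, c: False, t: False}
  {a: True, t: True, c: True}
  {a: True, t: True, c: False}
  {t: True, c: True, a: False}


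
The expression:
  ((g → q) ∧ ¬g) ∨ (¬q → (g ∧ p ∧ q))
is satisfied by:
  {q: True, g: False}
  {g: False, q: False}
  {g: True, q: True}


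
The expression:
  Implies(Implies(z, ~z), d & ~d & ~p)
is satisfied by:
  {z: True}


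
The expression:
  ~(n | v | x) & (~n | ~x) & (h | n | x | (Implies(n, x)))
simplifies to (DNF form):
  ~n & ~v & ~x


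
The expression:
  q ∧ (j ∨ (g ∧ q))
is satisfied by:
  {g: True, j: True, q: True}
  {g: True, q: True, j: False}
  {j: True, q: True, g: False}


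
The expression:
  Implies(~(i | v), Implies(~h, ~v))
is always true.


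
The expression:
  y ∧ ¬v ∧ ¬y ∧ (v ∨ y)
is never true.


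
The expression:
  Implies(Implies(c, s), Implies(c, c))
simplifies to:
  True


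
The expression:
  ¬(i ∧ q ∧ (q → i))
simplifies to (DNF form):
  ¬i ∨ ¬q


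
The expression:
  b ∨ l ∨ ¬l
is always true.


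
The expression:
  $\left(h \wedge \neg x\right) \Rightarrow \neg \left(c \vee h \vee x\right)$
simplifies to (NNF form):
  $x \vee \neg h$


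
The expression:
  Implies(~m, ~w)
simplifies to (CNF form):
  m | ~w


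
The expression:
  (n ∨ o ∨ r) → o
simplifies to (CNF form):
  (o ∨ ¬n) ∧ (o ∨ ¬r)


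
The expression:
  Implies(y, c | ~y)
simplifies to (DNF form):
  c | ~y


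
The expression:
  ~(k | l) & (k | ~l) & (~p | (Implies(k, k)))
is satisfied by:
  {l: False, k: False}


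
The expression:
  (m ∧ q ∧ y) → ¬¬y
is always true.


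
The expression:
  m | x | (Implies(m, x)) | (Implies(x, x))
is always true.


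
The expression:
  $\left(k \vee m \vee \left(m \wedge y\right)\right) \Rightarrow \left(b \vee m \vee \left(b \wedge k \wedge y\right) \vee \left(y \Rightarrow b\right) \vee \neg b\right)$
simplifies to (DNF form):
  $\text{True}$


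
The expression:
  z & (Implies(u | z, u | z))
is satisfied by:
  {z: True}


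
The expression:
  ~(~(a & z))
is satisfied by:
  {a: True, z: True}


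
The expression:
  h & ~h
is never true.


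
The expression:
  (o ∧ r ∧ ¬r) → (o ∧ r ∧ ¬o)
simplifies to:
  True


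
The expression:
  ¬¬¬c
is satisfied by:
  {c: False}


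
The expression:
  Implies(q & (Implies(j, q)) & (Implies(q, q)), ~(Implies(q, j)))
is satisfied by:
  {q: False, j: False}
  {j: True, q: False}
  {q: True, j: False}


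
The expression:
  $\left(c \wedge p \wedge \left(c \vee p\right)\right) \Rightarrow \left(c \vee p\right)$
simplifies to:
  $\text{True}$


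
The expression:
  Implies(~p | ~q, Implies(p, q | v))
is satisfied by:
  {q: True, v: True, p: False}
  {q: True, p: False, v: False}
  {v: True, p: False, q: False}
  {v: False, p: False, q: False}
  {q: True, v: True, p: True}
  {q: True, p: True, v: False}
  {v: True, p: True, q: False}


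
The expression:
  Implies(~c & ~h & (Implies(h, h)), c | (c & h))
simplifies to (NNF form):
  c | h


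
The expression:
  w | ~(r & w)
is always true.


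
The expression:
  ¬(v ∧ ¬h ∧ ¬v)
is always true.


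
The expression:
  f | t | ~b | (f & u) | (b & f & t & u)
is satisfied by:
  {t: True, f: True, b: False}
  {t: True, f: False, b: False}
  {f: True, t: False, b: False}
  {t: False, f: False, b: False}
  {b: True, t: True, f: True}
  {b: True, t: True, f: False}
  {b: True, f: True, t: False}


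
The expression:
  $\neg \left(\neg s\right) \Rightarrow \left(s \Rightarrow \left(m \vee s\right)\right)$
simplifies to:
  $\text{True}$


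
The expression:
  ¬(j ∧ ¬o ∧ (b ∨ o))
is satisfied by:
  {o: True, b: False, j: False}
  {o: False, b: False, j: False}
  {j: True, o: True, b: False}
  {j: True, o: False, b: False}
  {b: True, o: True, j: False}
  {b: True, o: False, j: False}
  {b: True, j: True, o: True}


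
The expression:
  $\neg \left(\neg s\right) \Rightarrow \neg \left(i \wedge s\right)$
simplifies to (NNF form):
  $\neg i \vee \neg s$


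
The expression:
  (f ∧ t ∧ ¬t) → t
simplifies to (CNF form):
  True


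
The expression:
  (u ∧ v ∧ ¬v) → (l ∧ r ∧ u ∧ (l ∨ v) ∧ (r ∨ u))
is always true.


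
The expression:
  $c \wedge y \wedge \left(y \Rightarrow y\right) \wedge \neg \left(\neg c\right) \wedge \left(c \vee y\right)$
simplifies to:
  $c \wedge y$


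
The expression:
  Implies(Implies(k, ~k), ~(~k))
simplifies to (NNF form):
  k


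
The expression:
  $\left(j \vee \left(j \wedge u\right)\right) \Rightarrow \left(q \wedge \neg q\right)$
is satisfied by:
  {j: False}


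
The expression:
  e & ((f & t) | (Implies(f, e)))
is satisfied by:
  {e: True}


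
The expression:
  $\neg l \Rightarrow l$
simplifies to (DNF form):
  $l$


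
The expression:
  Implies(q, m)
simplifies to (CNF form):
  m | ~q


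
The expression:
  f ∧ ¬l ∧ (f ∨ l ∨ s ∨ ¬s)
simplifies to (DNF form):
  f ∧ ¬l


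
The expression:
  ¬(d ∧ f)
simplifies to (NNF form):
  ¬d ∨ ¬f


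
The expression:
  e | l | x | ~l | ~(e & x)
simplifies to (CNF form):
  True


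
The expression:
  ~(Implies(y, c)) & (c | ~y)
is never true.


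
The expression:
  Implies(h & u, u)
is always true.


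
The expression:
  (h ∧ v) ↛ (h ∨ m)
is never true.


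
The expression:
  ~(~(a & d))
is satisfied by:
  {a: True, d: True}


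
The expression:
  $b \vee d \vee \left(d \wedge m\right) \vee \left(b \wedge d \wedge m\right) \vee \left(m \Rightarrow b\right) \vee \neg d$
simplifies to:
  $\text{True}$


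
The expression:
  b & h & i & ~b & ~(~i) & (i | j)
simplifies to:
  False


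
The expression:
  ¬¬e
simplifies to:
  e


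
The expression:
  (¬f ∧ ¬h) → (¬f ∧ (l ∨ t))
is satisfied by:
  {t: True, l: True, h: True, f: True}
  {t: True, l: True, h: True, f: False}
  {t: True, l: True, f: True, h: False}
  {t: True, l: True, f: False, h: False}
  {t: True, h: True, f: True, l: False}
  {t: True, h: True, f: False, l: False}
  {t: True, h: False, f: True, l: False}
  {t: True, h: False, f: False, l: False}
  {l: True, h: True, f: True, t: False}
  {l: True, h: True, f: False, t: False}
  {l: True, f: True, h: False, t: False}
  {l: True, f: False, h: False, t: False}
  {h: True, f: True, l: False, t: False}
  {h: True, l: False, f: False, t: False}
  {f: True, l: False, h: False, t: False}


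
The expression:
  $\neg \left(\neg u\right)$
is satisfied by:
  {u: True}


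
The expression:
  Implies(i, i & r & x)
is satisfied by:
  {r: True, x: True, i: False}
  {r: True, x: False, i: False}
  {x: True, r: False, i: False}
  {r: False, x: False, i: False}
  {r: True, i: True, x: True}


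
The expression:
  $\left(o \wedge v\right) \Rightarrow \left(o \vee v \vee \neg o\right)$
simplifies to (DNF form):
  $\text{True}$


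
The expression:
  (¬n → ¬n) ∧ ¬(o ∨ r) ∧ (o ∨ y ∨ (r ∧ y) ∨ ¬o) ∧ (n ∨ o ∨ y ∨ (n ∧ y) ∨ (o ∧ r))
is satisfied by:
  {n: True, y: True, r: False, o: False}
  {n: True, y: False, r: False, o: False}
  {y: True, o: False, n: False, r: False}


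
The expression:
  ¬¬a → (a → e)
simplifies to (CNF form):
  e ∨ ¬a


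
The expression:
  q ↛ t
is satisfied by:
  {q: True, t: False}


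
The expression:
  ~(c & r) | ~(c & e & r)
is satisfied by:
  {r: False, c: False, e: False}
  {e: True, r: False, c: False}
  {c: True, r: False, e: False}
  {e: True, c: True, r: False}
  {r: True, e: False, c: False}
  {e: True, r: True, c: False}
  {c: True, r: True, e: False}


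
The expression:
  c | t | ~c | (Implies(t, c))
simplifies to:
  True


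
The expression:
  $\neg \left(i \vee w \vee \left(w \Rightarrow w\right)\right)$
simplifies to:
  $\text{False}$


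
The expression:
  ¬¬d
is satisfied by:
  {d: True}


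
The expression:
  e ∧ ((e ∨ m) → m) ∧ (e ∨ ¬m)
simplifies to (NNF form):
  e ∧ m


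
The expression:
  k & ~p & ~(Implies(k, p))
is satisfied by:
  {k: True, p: False}


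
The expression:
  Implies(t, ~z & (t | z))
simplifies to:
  ~t | ~z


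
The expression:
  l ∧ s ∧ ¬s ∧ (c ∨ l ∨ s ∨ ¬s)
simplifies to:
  False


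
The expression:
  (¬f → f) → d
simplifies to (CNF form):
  d ∨ ¬f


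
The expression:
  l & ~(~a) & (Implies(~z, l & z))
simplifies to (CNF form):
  a & l & z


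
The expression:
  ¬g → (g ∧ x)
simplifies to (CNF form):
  g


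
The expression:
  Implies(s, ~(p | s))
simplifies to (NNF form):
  ~s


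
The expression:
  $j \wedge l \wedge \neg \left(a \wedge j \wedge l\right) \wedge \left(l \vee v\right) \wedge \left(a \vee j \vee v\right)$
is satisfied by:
  {j: True, l: True, a: False}


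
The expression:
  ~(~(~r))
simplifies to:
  ~r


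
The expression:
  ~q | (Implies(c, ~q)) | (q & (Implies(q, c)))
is always true.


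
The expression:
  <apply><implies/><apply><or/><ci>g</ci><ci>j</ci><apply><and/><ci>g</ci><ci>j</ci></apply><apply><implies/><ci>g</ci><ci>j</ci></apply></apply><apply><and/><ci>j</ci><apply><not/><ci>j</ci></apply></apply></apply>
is never true.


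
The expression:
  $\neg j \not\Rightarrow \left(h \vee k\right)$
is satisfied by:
  {j: False, h: False, k: False}


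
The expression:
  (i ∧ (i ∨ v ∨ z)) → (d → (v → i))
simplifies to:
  True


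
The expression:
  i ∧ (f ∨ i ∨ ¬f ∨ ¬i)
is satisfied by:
  {i: True}


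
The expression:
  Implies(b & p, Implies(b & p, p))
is always true.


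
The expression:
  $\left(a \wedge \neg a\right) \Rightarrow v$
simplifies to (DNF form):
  $\text{True}$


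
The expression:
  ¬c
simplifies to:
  ¬c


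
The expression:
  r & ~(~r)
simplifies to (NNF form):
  r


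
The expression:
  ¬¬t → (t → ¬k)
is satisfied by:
  {k: False, t: False}
  {t: True, k: False}
  {k: True, t: False}


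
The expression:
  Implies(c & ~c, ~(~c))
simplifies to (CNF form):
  True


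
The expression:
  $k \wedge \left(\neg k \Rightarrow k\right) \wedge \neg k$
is never true.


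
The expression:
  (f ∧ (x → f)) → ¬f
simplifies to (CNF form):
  ¬f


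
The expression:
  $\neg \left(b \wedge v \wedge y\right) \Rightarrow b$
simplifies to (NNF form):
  $b$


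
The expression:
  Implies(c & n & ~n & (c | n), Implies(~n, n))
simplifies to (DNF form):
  True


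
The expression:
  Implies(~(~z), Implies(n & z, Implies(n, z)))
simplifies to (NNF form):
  True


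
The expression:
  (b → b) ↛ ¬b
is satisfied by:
  {b: True}


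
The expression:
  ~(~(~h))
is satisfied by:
  {h: False}


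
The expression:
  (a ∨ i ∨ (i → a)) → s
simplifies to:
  s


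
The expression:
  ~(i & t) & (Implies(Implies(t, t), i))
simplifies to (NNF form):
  i & ~t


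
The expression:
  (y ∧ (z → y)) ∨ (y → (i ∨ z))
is always true.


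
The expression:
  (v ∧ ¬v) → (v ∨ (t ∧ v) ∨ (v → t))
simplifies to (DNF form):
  True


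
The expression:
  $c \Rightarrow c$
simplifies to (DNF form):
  $\text{True}$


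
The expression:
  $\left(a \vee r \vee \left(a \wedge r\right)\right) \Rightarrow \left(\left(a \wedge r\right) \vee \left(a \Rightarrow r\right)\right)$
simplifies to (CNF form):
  $r \vee \neg a$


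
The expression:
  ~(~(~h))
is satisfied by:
  {h: False}


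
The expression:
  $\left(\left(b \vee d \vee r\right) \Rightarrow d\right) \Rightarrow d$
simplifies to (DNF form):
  $b \vee d \vee r$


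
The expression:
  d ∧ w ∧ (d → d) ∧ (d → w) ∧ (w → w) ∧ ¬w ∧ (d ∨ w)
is never true.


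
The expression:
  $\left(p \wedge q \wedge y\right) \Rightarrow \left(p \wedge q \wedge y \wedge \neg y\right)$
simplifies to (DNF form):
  $\neg p \vee \neg q \vee \neg y$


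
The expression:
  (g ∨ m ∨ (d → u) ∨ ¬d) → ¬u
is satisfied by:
  {u: False}


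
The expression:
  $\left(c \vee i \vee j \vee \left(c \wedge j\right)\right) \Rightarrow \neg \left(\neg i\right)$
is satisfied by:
  {i: True, j: False, c: False}
  {i: True, c: True, j: False}
  {i: True, j: True, c: False}
  {i: True, c: True, j: True}
  {c: False, j: False, i: False}


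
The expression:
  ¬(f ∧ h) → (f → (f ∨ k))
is always true.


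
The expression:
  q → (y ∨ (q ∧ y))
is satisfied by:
  {y: True, q: False}
  {q: False, y: False}
  {q: True, y: True}


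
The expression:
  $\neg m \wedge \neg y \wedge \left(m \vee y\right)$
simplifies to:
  $\text{False}$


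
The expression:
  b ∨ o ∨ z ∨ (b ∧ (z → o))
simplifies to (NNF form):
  b ∨ o ∨ z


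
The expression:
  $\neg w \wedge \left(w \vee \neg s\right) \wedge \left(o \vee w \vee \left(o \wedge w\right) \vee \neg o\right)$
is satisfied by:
  {w: False, s: False}


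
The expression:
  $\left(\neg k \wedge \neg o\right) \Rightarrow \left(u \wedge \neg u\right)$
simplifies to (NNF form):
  $k \vee o$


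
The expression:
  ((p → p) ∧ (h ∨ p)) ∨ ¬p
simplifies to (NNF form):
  True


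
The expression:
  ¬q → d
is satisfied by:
  {d: True, q: True}
  {d: True, q: False}
  {q: True, d: False}


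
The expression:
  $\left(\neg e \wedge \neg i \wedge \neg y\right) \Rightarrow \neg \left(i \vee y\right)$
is always true.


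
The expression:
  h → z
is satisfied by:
  {z: True, h: False}
  {h: False, z: False}
  {h: True, z: True}


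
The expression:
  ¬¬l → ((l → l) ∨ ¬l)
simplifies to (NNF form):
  True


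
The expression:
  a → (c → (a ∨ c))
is always true.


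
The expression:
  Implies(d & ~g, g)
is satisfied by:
  {g: True, d: False}
  {d: False, g: False}
  {d: True, g: True}


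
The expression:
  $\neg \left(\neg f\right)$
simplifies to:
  $f$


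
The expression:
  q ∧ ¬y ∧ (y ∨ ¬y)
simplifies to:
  q ∧ ¬y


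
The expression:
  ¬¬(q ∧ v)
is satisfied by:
  {q: True, v: True}


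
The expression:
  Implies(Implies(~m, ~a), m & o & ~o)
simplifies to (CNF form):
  a & ~m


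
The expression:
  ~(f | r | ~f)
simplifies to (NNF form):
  False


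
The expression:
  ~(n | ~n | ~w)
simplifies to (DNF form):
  False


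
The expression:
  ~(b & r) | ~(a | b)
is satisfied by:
  {b: False, r: False}
  {r: True, b: False}
  {b: True, r: False}


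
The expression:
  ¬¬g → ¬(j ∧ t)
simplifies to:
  ¬g ∨ ¬j ∨ ¬t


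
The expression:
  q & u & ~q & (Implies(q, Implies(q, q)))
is never true.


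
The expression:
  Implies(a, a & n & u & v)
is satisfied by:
  {u: True, v: True, n: True, a: False}
  {u: True, v: True, n: False, a: False}
  {u: True, n: True, v: False, a: False}
  {u: True, n: False, v: False, a: False}
  {v: True, n: True, u: False, a: False}
  {v: True, n: False, u: False, a: False}
  {n: True, u: False, v: False, a: False}
  {n: False, u: False, v: False, a: False}
  {a: True, u: True, v: True, n: True}


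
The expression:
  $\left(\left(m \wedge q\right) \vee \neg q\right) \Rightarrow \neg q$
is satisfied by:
  {m: False, q: False}
  {q: True, m: False}
  {m: True, q: False}


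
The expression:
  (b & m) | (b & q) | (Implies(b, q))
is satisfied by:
  {q: True, m: True, b: False}
  {q: True, m: False, b: False}
  {m: True, q: False, b: False}
  {q: False, m: False, b: False}
  {b: True, q: True, m: True}
  {b: True, q: True, m: False}
  {b: True, m: True, q: False}


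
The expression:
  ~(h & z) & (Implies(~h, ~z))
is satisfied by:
  {z: False}


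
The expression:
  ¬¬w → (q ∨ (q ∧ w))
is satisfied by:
  {q: True, w: False}
  {w: False, q: False}
  {w: True, q: True}


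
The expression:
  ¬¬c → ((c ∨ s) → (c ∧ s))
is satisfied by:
  {s: True, c: False}
  {c: False, s: False}
  {c: True, s: True}


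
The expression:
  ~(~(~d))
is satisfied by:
  {d: False}


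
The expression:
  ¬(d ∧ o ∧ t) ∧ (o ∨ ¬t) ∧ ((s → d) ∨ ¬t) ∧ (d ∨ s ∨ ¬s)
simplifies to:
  (o ∧ ¬d ∧ ¬s) ∨ ¬t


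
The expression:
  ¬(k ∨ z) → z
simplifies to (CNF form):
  k ∨ z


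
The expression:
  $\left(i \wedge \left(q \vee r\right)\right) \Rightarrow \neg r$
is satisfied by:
  {i: False, r: False}
  {r: True, i: False}
  {i: True, r: False}


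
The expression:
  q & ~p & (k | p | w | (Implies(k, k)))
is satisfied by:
  {q: True, p: False}


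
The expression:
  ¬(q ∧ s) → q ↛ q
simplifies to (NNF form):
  q ∧ s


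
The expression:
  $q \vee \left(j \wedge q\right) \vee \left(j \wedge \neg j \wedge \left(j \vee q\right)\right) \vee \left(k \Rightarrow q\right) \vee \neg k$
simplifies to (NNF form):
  $q \vee \neg k$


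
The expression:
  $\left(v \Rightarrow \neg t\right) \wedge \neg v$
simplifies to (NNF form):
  $\neg v$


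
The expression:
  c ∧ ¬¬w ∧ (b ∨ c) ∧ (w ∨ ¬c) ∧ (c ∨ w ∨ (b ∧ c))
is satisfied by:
  {c: True, w: True}


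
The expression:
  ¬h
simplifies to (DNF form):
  ¬h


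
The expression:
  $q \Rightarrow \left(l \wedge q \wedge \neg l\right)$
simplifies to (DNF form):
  $\neg q$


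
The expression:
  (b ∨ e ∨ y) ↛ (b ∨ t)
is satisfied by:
  {y: True, e: True, t: False, b: False}
  {y: True, e: False, t: False, b: False}
  {e: True, b: False, y: False, t: False}


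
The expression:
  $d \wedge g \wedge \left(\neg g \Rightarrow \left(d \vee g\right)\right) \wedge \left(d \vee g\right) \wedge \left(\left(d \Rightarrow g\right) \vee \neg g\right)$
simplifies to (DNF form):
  $d \wedge g$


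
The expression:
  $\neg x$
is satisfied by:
  {x: False}


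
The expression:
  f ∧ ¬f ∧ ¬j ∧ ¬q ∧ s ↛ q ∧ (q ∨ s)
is never true.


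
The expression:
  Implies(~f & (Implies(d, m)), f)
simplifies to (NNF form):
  f | (d & ~m)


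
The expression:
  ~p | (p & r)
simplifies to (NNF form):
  r | ~p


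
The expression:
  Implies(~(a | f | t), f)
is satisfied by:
  {a: True, t: True, f: True}
  {a: True, t: True, f: False}
  {a: True, f: True, t: False}
  {a: True, f: False, t: False}
  {t: True, f: True, a: False}
  {t: True, f: False, a: False}
  {f: True, t: False, a: False}


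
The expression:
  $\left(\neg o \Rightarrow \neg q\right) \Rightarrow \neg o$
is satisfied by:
  {o: False}


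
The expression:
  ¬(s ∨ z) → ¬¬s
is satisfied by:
  {z: True, s: True}
  {z: True, s: False}
  {s: True, z: False}


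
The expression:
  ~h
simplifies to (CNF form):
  ~h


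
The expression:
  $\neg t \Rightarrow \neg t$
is always true.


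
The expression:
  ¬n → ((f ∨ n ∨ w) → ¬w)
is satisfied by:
  {n: True, w: False}
  {w: False, n: False}
  {w: True, n: True}


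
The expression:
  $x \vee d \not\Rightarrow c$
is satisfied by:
  {x: True, d: True, c: False}
  {x: True, d: False, c: False}
  {x: True, c: True, d: True}
  {x: True, c: True, d: False}
  {d: True, c: False, x: False}


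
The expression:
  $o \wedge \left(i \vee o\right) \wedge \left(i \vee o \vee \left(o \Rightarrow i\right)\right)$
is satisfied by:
  {o: True}


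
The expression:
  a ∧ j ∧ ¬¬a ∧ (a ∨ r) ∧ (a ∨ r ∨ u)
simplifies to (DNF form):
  a ∧ j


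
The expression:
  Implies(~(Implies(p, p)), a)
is always true.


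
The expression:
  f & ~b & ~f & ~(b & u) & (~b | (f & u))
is never true.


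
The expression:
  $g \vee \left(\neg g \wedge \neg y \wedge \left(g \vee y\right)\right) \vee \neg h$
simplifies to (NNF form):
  $g \vee \neg h$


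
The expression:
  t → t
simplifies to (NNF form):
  True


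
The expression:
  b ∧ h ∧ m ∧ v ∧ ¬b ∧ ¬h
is never true.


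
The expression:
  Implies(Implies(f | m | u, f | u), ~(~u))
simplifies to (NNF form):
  u | (m & ~f)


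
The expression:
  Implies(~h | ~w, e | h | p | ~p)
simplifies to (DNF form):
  True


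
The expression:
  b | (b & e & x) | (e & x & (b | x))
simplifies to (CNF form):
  (b | e) & (b | x)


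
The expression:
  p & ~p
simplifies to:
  False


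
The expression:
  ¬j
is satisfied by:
  {j: False}


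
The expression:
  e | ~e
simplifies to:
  True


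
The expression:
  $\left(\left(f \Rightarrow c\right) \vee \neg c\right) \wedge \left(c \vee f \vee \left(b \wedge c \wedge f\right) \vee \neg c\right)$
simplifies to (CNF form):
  $\text{True}$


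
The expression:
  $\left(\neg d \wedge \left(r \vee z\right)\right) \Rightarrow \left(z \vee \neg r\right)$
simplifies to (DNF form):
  $d \vee z \vee \neg r$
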